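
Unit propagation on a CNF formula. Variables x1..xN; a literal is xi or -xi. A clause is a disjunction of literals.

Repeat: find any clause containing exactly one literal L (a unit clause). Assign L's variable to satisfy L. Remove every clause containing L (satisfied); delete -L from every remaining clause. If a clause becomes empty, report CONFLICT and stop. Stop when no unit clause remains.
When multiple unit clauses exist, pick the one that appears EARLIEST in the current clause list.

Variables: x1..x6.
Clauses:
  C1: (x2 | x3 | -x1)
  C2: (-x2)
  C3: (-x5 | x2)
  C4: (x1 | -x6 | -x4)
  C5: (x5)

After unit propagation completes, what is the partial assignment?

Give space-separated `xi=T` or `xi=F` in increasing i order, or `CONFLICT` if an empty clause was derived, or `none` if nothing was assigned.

Answer: CONFLICT

Derivation:
unit clause [-2] forces x2=F; simplify:
  drop 2 from [2, 3, -1] -> [3, -1]
  drop 2 from [-5, 2] -> [-5]
  satisfied 1 clause(s); 4 remain; assigned so far: [2]
unit clause [-5] forces x5=F; simplify:
  drop 5 from [5] -> [] (empty!)
  satisfied 1 clause(s); 3 remain; assigned so far: [2, 5]
CONFLICT (empty clause)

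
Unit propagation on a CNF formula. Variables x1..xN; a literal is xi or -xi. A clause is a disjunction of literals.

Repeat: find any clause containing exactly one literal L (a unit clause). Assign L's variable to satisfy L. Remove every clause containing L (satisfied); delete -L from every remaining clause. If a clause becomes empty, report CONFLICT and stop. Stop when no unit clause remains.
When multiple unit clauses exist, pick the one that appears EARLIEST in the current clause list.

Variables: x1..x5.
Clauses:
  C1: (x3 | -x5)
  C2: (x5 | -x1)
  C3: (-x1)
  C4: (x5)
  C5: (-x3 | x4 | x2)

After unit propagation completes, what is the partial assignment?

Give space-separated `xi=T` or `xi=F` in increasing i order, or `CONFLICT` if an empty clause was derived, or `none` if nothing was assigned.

Answer: x1=F x3=T x5=T

Derivation:
unit clause [-1] forces x1=F; simplify:
  satisfied 2 clause(s); 3 remain; assigned so far: [1]
unit clause [5] forces x5=T; simplify:
  drop -5 from [3, -5] -> [3]
  satisfied 1 clause(s); 2 remain; assigned so far: [1, 5]
unit clause [3] forces x3=T; simplify:
  drop -3 from [-3, 4, 2] -> [4, 2]
  satisfied 1 clause(s); 1 remain; assigned so far: [1, 3, 5]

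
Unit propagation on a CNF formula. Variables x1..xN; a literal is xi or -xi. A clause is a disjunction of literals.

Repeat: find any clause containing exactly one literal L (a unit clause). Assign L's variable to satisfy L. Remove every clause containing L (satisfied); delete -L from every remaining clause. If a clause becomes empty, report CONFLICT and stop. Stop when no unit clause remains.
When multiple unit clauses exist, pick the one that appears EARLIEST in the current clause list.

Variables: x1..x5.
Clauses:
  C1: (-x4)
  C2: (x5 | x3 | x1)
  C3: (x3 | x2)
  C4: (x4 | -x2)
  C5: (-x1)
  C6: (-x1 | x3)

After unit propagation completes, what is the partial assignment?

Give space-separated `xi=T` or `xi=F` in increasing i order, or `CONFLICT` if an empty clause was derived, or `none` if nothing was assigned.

unit clause [-4] forces x4=F; simplify:
  drop 4 from [4, -2] -> [-2]
  satisfied 1 clause(s); 5 remain; assigned so far: [4]
unit clause [-2] forces x2=F; simplify:
  drop 2 from [3, 2] -> [3]
  satisfied 1 clause(s); 4 remain; assigned so far: [2, 4]
unit clause [3] forces x3=T; simplify:
  satisfied 3 clause(s); 1 remain; assigned so far: [2, 3, 4]
unit clause [-1] forces x1=F; simplify:
  satisfied 1 clause(s); 0 remain; assigned so far: [1, 2, 3, 4]

Answer: x1=F x2=F x3=T x4=F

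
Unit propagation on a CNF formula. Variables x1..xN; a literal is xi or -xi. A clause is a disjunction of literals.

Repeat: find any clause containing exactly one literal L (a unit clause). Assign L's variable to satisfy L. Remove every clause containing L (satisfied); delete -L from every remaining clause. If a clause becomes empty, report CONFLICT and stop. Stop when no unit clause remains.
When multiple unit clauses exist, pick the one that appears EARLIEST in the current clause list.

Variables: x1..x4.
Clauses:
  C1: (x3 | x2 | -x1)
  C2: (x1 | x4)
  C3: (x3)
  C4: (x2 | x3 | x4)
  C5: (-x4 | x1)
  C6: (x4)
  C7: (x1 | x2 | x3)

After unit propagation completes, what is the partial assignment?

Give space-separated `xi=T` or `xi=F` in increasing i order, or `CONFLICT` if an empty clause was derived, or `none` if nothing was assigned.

Answer: x1=T x3=T x4=T

Derivation:
unit clause [3] forces x3=T; simplify:
  satisfied 4 clause(s); 3 remain; assigned so far: [3]
unit clause [4] forces x4=T; simplify:
  drop -4 from [-4, 1] -> [1]
  satisfied 2 clause(s); 1 remain; assigned so far: [3, 4]
unit clause [1] forces x1=T; simplify:
  satisfied 1 clause(s); 0 remain; assigned so far: [1, 3, 4]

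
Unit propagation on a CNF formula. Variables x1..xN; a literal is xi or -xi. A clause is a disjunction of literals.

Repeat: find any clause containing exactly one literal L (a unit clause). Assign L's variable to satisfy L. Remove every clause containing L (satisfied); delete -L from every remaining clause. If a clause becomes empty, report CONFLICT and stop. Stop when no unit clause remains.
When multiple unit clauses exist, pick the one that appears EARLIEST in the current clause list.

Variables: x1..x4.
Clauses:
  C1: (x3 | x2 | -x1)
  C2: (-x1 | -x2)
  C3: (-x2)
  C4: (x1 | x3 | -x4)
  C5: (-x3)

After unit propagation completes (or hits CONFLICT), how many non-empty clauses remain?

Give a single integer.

unit clause [-2] forces x2=F; simplify:
  drop 2 from [3, 2, -1] -> [3, -1]
  satisfied 2 clause(s); 3 remain; assigned so far: [2]
unit clause [-3] forces x3=F; simplify:
  drop 3 from [3, -1] -> [-1]
  drop 3 from [1, 3, -4] -> [1, -4]
  satisfied 1 clause(s); 2 remain; assigned so far: [2, 3]
unit clause [-1] forces x1=F; simplify:
  drop 1 from [1, -4] -> [-4]
  satisfied 1 clause(s); 1 remain; assigned so far: [1, 2, 3]
unit clause [-4] forces x4=F; simplify:
  satisfied 1 clause(s); 0 remain; assigned so far: [1, 2, 3, 4]

Answer: 0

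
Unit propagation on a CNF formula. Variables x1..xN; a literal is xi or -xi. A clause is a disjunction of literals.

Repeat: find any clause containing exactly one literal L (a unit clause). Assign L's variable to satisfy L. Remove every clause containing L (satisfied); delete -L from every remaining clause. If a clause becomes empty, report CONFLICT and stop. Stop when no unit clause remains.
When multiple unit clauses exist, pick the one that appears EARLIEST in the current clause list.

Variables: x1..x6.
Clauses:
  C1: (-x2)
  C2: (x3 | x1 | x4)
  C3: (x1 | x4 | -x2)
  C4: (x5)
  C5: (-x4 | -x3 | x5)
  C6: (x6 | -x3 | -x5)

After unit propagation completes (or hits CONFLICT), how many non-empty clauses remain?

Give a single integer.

Answer: 2

Derivation:
unit clause [-2] forces x2=F; simplify:
  satisfied 2 clause(s); 4 remain; assigned so far: [2]
unit clause [5] forces x5=T; simplify:
  drop -5 from [6, -3, -5] -> [6, -3]
  satisfied 2 clause(s); 2 remain; assigned so far: [2, 5]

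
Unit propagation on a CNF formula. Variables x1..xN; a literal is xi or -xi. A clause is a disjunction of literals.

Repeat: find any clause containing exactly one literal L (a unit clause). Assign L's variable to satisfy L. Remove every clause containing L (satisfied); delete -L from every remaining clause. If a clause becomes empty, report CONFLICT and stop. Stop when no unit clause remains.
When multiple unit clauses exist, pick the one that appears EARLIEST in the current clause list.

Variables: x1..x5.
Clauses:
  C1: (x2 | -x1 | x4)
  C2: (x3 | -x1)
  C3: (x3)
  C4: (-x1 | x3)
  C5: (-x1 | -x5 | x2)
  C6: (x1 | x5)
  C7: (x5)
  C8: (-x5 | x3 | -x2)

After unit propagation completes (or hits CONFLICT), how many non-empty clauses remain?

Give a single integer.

unit clause [3] forces x3=T; simplify:
  satisfied 4 clause(s); 4 remain; assigned so far: [3]
unit clause [5] forces x5=T; simplify:
  drop -5 from [-1, -5, 2] -> [-1, 2]
  satisfied 2 clause(s); 2 remain; assigned so far: [3, 5]

Answer: 2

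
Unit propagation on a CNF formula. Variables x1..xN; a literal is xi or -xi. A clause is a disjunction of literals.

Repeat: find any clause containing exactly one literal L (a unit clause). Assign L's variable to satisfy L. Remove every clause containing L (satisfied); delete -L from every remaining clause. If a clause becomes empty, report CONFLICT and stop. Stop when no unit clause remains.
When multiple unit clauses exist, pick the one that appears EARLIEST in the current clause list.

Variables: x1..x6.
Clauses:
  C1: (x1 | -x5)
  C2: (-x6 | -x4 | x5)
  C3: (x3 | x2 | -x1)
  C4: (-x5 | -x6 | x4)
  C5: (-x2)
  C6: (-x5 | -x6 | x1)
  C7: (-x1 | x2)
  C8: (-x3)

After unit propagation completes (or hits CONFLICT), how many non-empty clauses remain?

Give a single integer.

unit clause [-2] forces x2=F; simplify:
  drop 2 from [3, 2, -1] -> [3, -1]
  drop 2 from [-1, 2] -> [-1]
  satisfied 1 clause(s); 7 remain; assigned so far: [2]
unit clause [-1] forces x1=F; simplify:
  drop 1 from [1, -5] -> [-5]
  drop 1 from [-5, -6, 1] -> [-5, -6]
  satisfied 2 clause(s); 5 remain; assigned so far: [1, 2]
unit clause [-5] forces x5=F; simplify:
  drop 5 from [-6, -4, 5] -> [-6, -4]
  satisfied 3 clause(s); 2 remain; assigned so far: [1, 2, 5]
unit clause [-3] forces x3=F; simplify:
  satisfied 1 clause(s); 1 remain; assigned so far: [1, 2, 3, 5]

Answer: 1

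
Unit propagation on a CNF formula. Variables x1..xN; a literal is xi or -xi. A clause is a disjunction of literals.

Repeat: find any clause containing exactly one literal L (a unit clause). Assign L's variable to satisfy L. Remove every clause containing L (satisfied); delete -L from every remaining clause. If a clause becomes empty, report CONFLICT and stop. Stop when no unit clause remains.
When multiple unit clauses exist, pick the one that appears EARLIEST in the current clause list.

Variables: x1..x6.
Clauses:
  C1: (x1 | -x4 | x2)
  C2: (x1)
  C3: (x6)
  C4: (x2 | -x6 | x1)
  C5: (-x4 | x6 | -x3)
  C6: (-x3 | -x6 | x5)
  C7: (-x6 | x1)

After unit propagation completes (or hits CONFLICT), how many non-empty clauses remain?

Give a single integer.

unit clause [1] forces x1=T; simplify:
  satisfied 4 clause(s); 3 remain; assigned so far: [1]
unit clause [6] forces x6=T; simplify:
  drop -6 from [-3, -6, 5] -> [-3, 5]
  satisfied 2 clause(s); 1 remain; assigned so far: [1, 6]

Answer: 1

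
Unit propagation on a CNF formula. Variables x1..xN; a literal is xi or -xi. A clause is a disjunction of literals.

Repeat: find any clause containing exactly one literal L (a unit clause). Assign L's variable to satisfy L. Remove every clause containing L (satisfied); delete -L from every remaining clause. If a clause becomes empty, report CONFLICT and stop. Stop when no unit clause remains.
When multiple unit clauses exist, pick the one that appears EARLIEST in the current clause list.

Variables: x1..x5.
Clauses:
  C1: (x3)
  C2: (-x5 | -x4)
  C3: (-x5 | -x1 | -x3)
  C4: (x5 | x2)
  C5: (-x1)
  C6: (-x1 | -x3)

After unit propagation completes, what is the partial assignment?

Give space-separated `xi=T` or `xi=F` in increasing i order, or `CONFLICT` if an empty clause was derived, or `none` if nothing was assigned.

Answer: x1=F x3=T

Derivation:
unit clause [3] forces x3=T; simplify:
  drop -3 from [-5, -1, -3] -> [-5, -1]
  drop -3 from [-1, -3] -> [-1]
  satisfied 1 clause(s); 5 remain; assigned so far: [3]
unit clause [-1] forces x1=F; simplify:
  satisfied 3 clause(s); 2 remain; assigned so far: [1, 3]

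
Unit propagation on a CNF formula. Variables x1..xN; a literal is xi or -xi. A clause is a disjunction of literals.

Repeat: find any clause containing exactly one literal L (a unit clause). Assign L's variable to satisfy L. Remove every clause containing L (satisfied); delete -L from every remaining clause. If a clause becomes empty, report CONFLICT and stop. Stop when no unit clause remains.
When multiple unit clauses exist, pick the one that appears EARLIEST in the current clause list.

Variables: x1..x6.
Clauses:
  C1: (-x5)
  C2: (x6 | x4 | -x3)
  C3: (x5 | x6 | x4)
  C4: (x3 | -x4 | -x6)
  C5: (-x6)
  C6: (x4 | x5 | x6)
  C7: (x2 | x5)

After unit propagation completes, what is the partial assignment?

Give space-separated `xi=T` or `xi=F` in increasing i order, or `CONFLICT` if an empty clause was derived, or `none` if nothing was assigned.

unit clause [-5] forces x5=F; simplify:
  drop 5 from [5, 6, 4] -> [6, 4]
  drop 5 from [4, 5, 6] -> [4, 6]
  drop 5 from [2, 5] -> [2]
  satisfied 1 clause(s); 6 remain; assigned so far: [5]
unit clause [-6] forces x6=F; simplify:
  drop 6 from [6, 4, -3] -> [4, -3]
  drop 6 from [6, 4] -> [4]
  drop 6 from [4, 6] -> [4]
  satisfied 2 clause(s); 4 remain; assigned so far: [5, 6]
unit clause [4] forces x4=T; simplify:
  satisfied 3 clause(s); 1 remain; assigned so far: [4, 5, 6]
unit clause [2] forces x2=T; simplify:
  satisfied 1 clause(s); 0 remain; assigned so far: [2, 4, 5, 6]

Answer: x2=T x4=T x5=F x6=F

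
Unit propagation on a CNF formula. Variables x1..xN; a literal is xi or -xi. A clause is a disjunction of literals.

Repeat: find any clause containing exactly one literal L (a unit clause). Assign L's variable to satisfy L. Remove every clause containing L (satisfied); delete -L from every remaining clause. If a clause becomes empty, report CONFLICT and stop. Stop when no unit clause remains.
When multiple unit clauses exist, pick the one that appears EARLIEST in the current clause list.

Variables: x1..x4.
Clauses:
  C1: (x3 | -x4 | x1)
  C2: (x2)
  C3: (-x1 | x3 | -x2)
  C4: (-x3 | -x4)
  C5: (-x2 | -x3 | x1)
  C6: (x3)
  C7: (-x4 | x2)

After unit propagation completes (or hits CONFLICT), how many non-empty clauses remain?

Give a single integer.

unit clause [2] forces x2=T; simplify:
  drop -2 from [-1, 3, -2] -> [-1, 3]
  drop -2 from [-2, -3, 1] -> [-3, 1]
  satisfied 2 clause(s); 5 remain; assigned so far: [2]
unit clause [3] forces x3=T; simplify:
  drop -3 from [-3, -4] -> [-4]
  drop -3 from [-3, 1] -> [1]
  satisfied 3 clause(s); 2 remain; assigned so far: [2, 3]
unit clause [-4] forces x4=F; simplify:
  satisfied 1 clause(s); 1 remain; assigned so far: [2, 3, 4]
unit clause [1] forces x1=T; simplify:
  satisfied 1 clause(s); 0 remain; assigned so far: [1, 2, 3, 4]

Answer: 0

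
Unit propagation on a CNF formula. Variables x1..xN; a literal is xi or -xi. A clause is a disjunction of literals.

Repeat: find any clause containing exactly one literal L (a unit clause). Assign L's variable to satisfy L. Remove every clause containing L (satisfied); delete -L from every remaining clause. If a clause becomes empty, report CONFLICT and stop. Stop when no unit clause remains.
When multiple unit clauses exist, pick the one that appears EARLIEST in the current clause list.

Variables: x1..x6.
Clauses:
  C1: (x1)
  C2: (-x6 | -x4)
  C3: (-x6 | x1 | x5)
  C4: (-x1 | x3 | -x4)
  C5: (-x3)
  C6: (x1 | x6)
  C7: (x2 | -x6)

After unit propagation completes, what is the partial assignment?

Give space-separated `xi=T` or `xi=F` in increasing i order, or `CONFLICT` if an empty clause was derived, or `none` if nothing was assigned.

Answer: x1=T x3=F x4=F

Derivation:
unit clause [1] forces x1=T; simplify:
  drop -1 from [-1, 3, -4] -> [3, -4]
  satisfied 3 clause(s); 4 remain; assigned so far: [1]
unit clause [-3] forces x3=F; simplify:
  drop 3 from [3, -4] -> [-4]
  satisfied 1 clause(s); 3 remain; assigned so far: [1, 3]
unit clause [-4] forces x4=F; simplify:
  satisfied 2 clause(s); 1 remain; assigned so far: [1, 3, 4]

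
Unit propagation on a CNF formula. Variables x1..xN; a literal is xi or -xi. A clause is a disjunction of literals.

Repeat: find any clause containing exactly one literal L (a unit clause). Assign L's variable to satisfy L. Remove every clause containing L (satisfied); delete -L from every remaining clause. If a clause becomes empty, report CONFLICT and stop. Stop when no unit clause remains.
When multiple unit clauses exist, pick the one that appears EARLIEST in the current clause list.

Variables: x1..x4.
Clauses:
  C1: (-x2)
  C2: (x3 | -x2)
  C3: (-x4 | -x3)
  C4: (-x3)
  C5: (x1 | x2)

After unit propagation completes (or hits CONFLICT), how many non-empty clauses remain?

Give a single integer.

Answer: 0

Derivation:
unit clause [-2] forces x2=F; simplify:
  drop 2 from [1, 2] -> [1]
  satisfied 2 clause(s); 3 remain; assigned so far: [2]
unit clause [-3] forces x3=F; simplify:
  satisfied 2 clause(s); 1 remain; assigned so far: [2, 3]
unit clause [1] forces x1=T; simplify:
  satisfied 1 clause(s); 0 remain; assigned so far: [1, 2, 3]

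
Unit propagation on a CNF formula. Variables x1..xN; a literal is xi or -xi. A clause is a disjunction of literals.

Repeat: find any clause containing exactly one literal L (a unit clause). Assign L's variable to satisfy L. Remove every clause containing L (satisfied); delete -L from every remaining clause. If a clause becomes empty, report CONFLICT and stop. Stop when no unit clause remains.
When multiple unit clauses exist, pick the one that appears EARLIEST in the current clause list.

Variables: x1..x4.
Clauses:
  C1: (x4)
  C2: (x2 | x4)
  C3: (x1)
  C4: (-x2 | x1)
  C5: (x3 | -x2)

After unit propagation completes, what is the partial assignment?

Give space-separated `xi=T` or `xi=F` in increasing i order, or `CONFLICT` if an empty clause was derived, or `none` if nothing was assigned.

Answer: x1=T x4=T

Derivation:
unit clause [4] forces x4=T; simplify:
  satisfied 2 clause(s); 3 remain; assigned so far: [4]
unit clause [1] forces x1=T; simplify:
  satisfied 2 clause(s); 1 remain; assigned so far: [1, 4]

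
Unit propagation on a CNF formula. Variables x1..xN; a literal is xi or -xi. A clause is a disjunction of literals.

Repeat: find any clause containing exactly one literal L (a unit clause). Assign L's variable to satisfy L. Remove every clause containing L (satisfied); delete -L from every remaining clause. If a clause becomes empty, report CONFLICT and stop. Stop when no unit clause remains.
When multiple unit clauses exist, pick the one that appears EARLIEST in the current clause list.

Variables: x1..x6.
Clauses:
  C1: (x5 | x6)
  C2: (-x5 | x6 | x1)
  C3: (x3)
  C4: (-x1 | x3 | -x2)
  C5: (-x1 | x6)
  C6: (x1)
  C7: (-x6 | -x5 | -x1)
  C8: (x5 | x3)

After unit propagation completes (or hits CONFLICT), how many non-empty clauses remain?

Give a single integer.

Answer: 0

Derivation:
unit clause [3] forces x3=T; simplify:
  satisfied 3 clause(s); 5 remain; assigned so far: [3]
unit clause [1] forces x1=T; simplify:
  drop -1 from [-1, 6] -> [6]
  drop -1 from [-6, -5, -1] -> [-6, -5]
  satisfied 2 clause(s); 3 remain; assigned so far: [1, 3]
unit clause [6] forces x6=T; simplify:
  drop -6 from [-6, -5] -> [-5]
  satisfied 2 clause(s); 1 remain; assigned so far: [1, 3, 6]
unit clause [-5] forces x5=F; simplify:
  satisfied 1 clause(s); 0 remain; assigned so far: [1, 3, 5, 6]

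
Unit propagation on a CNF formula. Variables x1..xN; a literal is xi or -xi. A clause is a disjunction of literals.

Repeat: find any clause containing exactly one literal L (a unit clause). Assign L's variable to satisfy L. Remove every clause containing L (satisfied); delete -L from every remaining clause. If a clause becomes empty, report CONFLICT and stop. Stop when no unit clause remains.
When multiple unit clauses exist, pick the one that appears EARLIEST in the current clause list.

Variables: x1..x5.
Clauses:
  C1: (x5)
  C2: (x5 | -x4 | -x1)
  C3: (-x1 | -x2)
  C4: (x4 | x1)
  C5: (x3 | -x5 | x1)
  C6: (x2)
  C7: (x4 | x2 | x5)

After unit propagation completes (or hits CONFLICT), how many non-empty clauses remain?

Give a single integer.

Answer: 0

Derivation:
unit clause [5] forces x5=T; simplify:
  drop -5 from [3, -5, 1] -> [3, 1]
  satisfied 3 clause(s); 4 remain; assigned so far: [5]
unit clause [2] forces x2=T; simplify:
  drop -2 from [-1, -2] -> [-1]
  satisfied 1 clause(s); 3 remain; assigned so far: [2, 5]
unit clause [-1] forces x1=F; simplify:
  drop 1 from [4, 1] -> [4]
  drop 1 from [3, 1] -> [3]
  satisfied 1 clause(s); 2 remain; assigned so far: [1, 2, 5]
unit clause [4] forces x4=T; simplify:
  satisfied 1 clause(s); 1 remain; assigned so far: [1, 2, 4, 5]
unit clause [3] forces x3=T; simplify:
  satisfied 1 clause(s); 0 remain; assigned so far: [1, 2, 3, 4, 5]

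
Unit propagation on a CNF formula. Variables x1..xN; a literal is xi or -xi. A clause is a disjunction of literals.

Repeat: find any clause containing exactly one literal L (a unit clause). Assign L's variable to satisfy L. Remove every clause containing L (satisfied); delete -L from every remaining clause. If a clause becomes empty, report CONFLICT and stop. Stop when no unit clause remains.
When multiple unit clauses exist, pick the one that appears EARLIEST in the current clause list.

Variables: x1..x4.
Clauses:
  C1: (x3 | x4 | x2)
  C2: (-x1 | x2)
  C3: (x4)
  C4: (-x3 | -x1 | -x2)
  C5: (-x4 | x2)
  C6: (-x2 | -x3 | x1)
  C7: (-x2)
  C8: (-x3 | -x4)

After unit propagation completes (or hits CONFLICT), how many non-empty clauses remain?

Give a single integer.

Answer: 3

Derivation:
unit clause [4] forces x4=T; simplify:
  drop -4 from [-4, 2] -> [2]
  drop -4 from [-3, -4] -> [-3]
  satisfied 2 clause(s); 6 remain; assigned so far: [4]
unit clause [2] forces x2=T; simplify:
  drop -2 from [-3, -1, -2] -> [-3, -1]
  drop -2 from [-2, -3, 1] -> [-3, 1]
  drop -2 from [-2] -> [] (empty!)
  satisfied 2 clause(s); 4 remain; assigned so far: [2, 4]
CONFLICT (empty clause)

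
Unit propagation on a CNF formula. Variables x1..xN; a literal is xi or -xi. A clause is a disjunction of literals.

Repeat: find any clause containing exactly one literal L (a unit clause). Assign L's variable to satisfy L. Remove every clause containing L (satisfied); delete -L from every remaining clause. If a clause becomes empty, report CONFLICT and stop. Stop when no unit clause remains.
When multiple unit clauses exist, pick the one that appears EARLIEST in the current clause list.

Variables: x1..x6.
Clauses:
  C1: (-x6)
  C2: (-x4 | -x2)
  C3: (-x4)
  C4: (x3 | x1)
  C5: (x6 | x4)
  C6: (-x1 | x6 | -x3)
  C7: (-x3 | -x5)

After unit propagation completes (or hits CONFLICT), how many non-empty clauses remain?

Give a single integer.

unit clause [-6] forces x6=F; simplify:
  drop 6 from [6, 4] -> [4]
  drop 6 from [-1, 6, -3] -> [-1, -3]
  satisfied 1 clause(s); 6 remain; assigned so far: [6]
unit clause [-4] forces x4=F; simplify:
  drop 4 from [4] -> [] (empty!)
  satisfied 2 clause(s); 4 remain; assigned so far: [4, 6]
CONFLICT (empty clause)

Answer: 3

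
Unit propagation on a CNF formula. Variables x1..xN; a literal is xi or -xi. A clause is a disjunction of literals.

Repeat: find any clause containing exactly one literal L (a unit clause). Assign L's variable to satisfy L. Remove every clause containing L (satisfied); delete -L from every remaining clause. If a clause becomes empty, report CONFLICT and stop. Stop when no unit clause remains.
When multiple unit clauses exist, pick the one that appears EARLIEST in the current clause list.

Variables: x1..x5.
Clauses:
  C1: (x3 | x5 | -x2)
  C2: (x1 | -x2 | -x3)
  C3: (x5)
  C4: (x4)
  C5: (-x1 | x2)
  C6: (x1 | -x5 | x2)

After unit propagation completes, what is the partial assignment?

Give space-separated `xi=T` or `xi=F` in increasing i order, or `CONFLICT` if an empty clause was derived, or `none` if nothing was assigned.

unit clause [5] forces x5=T; simplify:
  drop -5 from [1, -5, 2] -> [1, 2]
  satisfied 2 clause(s); 4 remain; assigned so far: [5]
unit clause [4] forces x4=T; simplify:
  satisfied 1 clause(s); 3 remain; assigned so far: [4, 5]

Answer: x4=T x5=T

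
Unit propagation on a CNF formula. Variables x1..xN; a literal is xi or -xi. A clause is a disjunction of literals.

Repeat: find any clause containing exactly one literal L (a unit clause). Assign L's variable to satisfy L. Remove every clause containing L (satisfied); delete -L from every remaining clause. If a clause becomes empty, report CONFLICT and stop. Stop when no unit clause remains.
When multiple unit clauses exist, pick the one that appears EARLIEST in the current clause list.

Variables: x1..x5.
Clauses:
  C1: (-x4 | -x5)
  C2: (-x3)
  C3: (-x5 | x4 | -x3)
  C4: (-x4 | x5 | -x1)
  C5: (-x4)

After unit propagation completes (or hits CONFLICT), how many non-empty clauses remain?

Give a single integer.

unit clause [-3] forces x3=F; simplify:
  satisfied 2 clause(s); 3 remain; assigned so far: [3]
unit clause [-4] forces x4=F; simplify:
  satisfied 3 clause(s); 0 remain; assigned so far: [3, 4]

Answer: 0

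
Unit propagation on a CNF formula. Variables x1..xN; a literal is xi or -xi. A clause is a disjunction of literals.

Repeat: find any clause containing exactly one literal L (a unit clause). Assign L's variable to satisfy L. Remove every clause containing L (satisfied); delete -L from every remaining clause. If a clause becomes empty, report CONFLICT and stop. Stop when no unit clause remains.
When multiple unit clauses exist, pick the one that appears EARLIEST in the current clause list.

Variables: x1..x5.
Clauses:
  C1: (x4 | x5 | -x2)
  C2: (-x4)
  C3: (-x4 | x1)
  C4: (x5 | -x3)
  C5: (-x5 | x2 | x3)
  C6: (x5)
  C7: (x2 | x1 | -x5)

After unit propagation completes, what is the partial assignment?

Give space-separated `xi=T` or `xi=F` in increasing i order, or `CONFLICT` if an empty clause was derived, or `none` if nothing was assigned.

unit clause [-4] forces x4=F; simplify:
  drop 4 from [4, 5, -2] -> [5, -2]
  satisfied 2 clause(s); 5 remain; assigned so far: [4]
unit clause [5] forces x5=T; simplify:
  drop -5 from [-5, 2, 3] -> [2, 3]
  drop -5 from [2, 1, -5] -> [2, 1]
  satisfied 3 clause(s); 2 remain; assigned so far: [4, 5]

Answer: x4=F x5=T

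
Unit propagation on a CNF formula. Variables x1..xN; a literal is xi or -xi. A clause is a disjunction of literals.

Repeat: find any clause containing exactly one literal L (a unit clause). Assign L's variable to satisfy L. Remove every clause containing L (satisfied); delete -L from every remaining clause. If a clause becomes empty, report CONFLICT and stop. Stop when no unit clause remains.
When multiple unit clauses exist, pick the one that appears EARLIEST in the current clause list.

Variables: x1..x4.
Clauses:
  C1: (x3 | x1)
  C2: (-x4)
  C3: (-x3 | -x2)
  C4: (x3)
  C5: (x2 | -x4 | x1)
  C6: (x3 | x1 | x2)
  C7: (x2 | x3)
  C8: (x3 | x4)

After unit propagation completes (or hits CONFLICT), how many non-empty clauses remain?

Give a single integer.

Answer: 0

Derivation:
unit clause [-4] forces x4=F; simplify:
  drop 4 from [3, 4] -> [3]
  satisfied 2 clause(s); 6 remain; assigned so far: [4]
unit clause [3] forces x3=T; simplify:
  drop -3 from [-3, -2] -> [-2]
  satisfied 5 clause(s); 1 remain; assigned so far: [3, 4]
unit clause [-2] forces x2=F; simplify:
  satisfied 1 clause(s); 0 remain; assigned so far: [2, 3, 4]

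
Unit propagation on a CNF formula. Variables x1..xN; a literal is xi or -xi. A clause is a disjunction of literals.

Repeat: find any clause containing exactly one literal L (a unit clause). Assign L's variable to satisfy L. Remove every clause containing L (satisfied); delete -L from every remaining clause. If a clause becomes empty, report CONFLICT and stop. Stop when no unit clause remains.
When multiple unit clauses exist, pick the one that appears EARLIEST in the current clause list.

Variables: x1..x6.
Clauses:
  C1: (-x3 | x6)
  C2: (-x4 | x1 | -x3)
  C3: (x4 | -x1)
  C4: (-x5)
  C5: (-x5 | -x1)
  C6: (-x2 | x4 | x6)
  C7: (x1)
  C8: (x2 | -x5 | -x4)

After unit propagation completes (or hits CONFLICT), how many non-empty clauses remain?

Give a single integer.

unit clause [-5] forces x5=F; simplify:
  satisfied 3 clause(s); 5 remain; assigned so far: [5]
unit clause [1] forces x1=T; simplify:
  drop -1 from [4, -1] -> [4]
  satisfied 2 clause(s); 3 remain; assigned so far: [1, 5]
unit clause [4] forces x4=T; simplify:
  satisfied 2 clause(s); 1 remain; assigned so far: [1, 4, 5]

Answer: 1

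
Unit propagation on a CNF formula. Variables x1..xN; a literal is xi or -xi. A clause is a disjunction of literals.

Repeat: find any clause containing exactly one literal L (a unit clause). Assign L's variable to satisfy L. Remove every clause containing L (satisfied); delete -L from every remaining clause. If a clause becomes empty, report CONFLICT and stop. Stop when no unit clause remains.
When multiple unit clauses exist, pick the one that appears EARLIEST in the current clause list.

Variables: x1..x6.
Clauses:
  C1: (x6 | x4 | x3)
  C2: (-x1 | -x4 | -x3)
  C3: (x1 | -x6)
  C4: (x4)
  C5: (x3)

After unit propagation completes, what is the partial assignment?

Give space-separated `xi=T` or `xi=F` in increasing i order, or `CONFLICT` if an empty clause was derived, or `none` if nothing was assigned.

Answer: x1=F x3=T x4=T x6=F

Derivation:
unit clause [4] forces x4=T; simplify:
  drop -4 from [-1, -4, -3] -> [-1, -3]
  satisfied 2 clause(s); 3 remain; assigned so far: [4]
unit clause [3] forces x3=T; simplify:
  drop -3 from [-1, -3] -> [-1]
  satisfied 1 clause(s); 2 remain; assigned so far: [3, 4]
unit clause [-1] forces x1=F; simplify:
  drop 1 from [1, -6] -> [-6]
  satisfied 1 clause(s); 1 remain; assigned so far: [1, 3, 4]
unit clause [-6] forces x6=F; simplify:
  satisfied 1 clause(s); 0 remain; assigned so far: [1, 3, 4, 6]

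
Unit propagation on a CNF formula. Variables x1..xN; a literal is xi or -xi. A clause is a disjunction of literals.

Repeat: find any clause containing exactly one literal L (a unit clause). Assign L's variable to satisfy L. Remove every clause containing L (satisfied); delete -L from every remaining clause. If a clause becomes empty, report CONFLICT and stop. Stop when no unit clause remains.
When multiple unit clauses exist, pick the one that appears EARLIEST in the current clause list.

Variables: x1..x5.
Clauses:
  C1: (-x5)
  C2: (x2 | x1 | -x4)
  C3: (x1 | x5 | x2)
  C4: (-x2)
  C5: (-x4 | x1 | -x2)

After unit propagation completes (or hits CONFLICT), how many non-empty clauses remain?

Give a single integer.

Answer: 0

Derivation:
unit clause [-5] forces x5=F; simplify:
  drop 5 from [1, 5, 2] -> [1, 2]
  satisfied 1 clause(s); 4 remain; assigned so far: [5]
unit clause [-2] forces x2=F; simplify:
  drop 2 from [2, 1, -4] -> [1, -4]
  drop 2 from [1, 2] -> [1]
  satisfied 2 clause(s); 2 remain; assigned so far: [2, 5]
unit clause [1] forces x1=T; simplify:
  satisfied 2 clause(s); 0 remain; assigned so far: [1, 2, 5]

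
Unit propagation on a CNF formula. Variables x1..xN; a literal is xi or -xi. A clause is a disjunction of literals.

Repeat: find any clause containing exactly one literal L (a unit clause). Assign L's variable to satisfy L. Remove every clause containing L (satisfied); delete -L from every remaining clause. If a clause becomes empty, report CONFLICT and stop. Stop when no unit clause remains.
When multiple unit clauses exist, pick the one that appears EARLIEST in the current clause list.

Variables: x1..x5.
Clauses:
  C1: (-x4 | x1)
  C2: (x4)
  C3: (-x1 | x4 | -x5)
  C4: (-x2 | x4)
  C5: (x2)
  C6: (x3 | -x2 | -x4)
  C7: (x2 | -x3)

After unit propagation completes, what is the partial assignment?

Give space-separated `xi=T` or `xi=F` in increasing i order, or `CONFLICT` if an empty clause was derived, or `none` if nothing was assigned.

Answer: x1=T x2=T x3=T x4=T

Derivation:
unit clause [4] forces x4=T; simplify:
  drop -4 from [-4, 1] -> [1]
  drop -4 from [3, -2, -4] -> [3, -2]
  satisfied 3 clause(s); 4 remain; assigned so far: [4]
unit clause [1] forces x1=T; simplify:
  satisfied 1 clause(s); 3 remain; assigned so far: [1, 4]
unit clause [2] forces x2=T; simplify:
  drop -2 from [3, -2] -> [3]
  satisfied 2 clause(s); 1 remain; assigned so far: [1, 2, 4]
unit clause [3] forces x3=T; simplify:
  satisfied 1 clause(s); 0 remain; assigned so far: [1, 2, 3, 4]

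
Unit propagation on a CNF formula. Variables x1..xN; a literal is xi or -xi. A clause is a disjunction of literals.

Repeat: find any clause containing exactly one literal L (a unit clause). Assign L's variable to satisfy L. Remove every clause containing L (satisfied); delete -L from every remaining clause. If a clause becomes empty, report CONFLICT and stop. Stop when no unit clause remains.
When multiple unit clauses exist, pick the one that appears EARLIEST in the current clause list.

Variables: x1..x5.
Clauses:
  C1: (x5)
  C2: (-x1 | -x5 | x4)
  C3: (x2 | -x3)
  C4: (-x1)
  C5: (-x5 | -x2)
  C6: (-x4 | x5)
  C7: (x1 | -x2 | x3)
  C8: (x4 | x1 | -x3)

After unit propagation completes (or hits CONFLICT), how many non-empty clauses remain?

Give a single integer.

Answer: 0

Derivation:
unit clause [5] forces x5=T; simplify:
  drop -5 from [-1, -5, 4] -> [-1, 4]
  drop -5 from [-5, -2] -> [-2]
  satisfied 2 clause(s); 6 remain; assigned so far: [5]
unit clause [-1] forces x1=F; simplify:
  drop 1 from [1, -2, 3] -> [-2, 3]
  drop 1 from [4, 1, -3] -> [4, -3]
  satisfied 2 clause(s); 4 remain; assigned so far: [1, 5]
unit clause [-2] forces x2=F; simplify:
  drop 2 from [2, -3] -> [-3]
  satisfied 2 clause(s); 2 remain; assigned so far: [1, 2, 5]
unit clause [-3] forces x3=F; simplify:
  satisfied 2 clause(s); 0 remain; assigned so far: [1, 2, 3, 5]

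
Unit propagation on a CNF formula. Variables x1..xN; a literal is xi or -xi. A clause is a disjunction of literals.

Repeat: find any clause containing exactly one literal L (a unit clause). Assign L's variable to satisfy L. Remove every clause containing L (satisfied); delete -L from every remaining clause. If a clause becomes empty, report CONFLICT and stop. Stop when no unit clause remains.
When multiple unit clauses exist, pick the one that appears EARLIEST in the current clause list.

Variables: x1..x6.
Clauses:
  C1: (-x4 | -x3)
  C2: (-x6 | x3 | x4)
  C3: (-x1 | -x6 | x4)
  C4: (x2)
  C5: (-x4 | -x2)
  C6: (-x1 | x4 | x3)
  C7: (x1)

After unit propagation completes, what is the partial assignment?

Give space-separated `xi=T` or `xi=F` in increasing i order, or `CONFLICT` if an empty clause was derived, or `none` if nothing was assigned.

unit clause [2] forces x2=T; simplify:
  drop -2 from [-4, -2] -> [-4]
  satisfied 1 clause(s); 6 remain; assigned so far: [2]
unit clause [-4] forces x4=F; simplify:
  drop 4 from [-6, 3, 4] -> [-6, 3]
  drop 4 from [-1, -6, 4] -> [-1, -6]
  drop 4 from [-1, 4, 3] -> [-1, 3]
  satisfied 2 clause(s); 4 remain; assigned so far: [2, 4]
unit clause [1] forces x1=T; simplify:
  drop -1 from [-1, -6] -> [-6]
  drop -1 from [-1, 3] -> [3]
  satisfied 1 clause(s); 3 remain; assigned so far: [1, 2, 4]
unit clause [-6] forces x6=F; simplify:
  satisfied 2 clause(s); 1 remain; assigned so far: [1, 2, 4, 6]
unit clause [3] forces x3=T; simplify:
  satisfied 1 clause(s); 0 remain; assigned so far: [1, 2, 3, 4, 6]

Answer: x1=T x2=T x3=T x4=F x6=F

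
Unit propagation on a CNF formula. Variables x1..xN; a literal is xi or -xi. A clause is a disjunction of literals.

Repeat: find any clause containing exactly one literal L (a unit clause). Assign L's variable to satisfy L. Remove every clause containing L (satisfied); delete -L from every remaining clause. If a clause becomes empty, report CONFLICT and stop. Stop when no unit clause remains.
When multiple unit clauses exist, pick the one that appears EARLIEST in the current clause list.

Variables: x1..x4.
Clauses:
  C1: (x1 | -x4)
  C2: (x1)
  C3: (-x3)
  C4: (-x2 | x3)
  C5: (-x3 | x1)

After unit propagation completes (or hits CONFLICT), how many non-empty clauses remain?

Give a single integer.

unit clause [1] forces x1=T; simplify:
  satisfied 3 clause(s); 2 remain; assigned so far: [1]
unit clause [-3] forces x3=F; simplify:
  drop 3 from [-2, 3] -> [-2]
  satisfied 1 clause(s); 1 remain; assigned so far: [1, 3]
unit clause [-2] forces x2=F; simplify:
  satisfied 1 clause(s); 0 remain; assigned so far: [1, 2, 3]

Answer: 0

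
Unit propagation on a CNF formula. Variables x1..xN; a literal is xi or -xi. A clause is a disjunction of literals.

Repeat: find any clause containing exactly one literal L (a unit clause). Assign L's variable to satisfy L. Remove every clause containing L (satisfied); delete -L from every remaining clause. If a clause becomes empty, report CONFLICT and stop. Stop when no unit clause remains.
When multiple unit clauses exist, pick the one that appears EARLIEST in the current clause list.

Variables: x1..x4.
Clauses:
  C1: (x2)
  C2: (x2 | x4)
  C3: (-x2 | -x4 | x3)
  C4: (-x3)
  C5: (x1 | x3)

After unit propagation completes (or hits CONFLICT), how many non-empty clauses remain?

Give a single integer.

Answer: 0

Derivation:
unit clause [2] forces x2=T; simplify:
  drop -2 from [-2, -4, 3] -> [-4, 3]
  satisfied 2 clause(s); 3 remain; assigned so far: [2]
unit clause [-3] forces x3=F; simplify:
  drop 3 from [-4, 3] -> [-4]
  drop 3 from [1, 3] -> [1]
  satisfied 1 clause(s); 2 remain; assigned so far: [2, 3]
unit clause [-4] forces x4=F; simplify:
  satisfied 1 clause(s); 1 remain; assigned so far: [2, 3, 4]
unit clause [1] forces x1=T; simplify:
  satisfied 1 clause(s); 0 remain; assigned so far: [1, 2, 3, 4]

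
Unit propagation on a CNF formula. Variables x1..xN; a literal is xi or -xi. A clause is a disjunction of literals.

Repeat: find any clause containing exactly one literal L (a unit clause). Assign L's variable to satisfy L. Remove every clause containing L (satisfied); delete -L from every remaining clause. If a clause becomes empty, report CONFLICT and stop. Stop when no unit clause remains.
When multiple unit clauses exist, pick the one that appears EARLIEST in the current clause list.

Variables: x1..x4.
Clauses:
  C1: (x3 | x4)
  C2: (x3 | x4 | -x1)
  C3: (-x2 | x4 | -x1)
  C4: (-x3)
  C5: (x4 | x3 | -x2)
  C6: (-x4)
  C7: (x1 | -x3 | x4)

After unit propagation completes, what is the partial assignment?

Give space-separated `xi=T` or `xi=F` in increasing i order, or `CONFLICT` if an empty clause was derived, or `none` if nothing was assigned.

unit clause [-3] forces x3=F; simplify:
  drop 3 from [3, 4] -> [4]
  drop 3 from [3, 4, -1] -> [4, -1]
  drop 3 from [4, 3, -2] -> [4, -2]
  satisfied 2 clause(s); 5 remain; assigned so far: [3]
unit clause [4] forces x4=T; simplify:
  drop -4 from [-4] -> [] (empty!)
  satisfied 4 clause(s); 1 remain; assigned so far: [3, 4]
CONFLICT (empty clause)

Answer: CONFLICT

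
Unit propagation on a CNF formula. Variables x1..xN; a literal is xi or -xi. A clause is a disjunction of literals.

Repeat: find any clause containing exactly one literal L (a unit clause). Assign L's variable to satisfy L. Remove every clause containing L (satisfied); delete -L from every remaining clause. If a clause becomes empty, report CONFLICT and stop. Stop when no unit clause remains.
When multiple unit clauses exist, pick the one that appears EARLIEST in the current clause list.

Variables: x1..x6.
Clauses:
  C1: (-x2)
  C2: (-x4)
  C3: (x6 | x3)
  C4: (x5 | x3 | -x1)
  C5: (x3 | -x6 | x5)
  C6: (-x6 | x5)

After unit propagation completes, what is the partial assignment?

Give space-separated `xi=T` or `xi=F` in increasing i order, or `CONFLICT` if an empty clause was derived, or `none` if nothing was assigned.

unit clause [-2] forces x2=F; simplify:
  satisfied 1 clause(s); 5 remain; assigned so far: [2]
unit clause [-4] forces x4=F; simplify:
  satisfied 1 clause(s); 4 remain; assigned so far: [2, 4]

Answer: x2=F x4=F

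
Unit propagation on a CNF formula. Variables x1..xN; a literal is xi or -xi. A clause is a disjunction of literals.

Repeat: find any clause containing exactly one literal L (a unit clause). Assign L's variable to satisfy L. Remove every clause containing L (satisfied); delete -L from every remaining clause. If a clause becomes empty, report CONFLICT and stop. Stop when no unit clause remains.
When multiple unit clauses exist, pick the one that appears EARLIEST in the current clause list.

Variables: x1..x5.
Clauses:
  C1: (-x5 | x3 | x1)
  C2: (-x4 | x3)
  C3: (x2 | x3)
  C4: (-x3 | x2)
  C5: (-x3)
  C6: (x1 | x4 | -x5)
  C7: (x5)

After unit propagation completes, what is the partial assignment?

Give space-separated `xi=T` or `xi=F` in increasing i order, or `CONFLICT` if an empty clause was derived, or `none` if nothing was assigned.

unit clause [-3] forces x3=F; simplify:
  drop 3 from [-5, 3, 1] -> [-5, 1]
  drop 3 from [-4, 3] -> [-4]
  drop 3 from [2, 3] -> [2]
  satisfied 2 clause(s); 5 remain; assigned so far: [3]
unit clause [-4] forces x4=F; simplify:
  drop 4 from [1, 4, -5] -> [1, -5]
  satisfied 1 clause(s); 4 remain; assigned so far: [3, 4]
unit clause [2] forces x2=T; simplify:
  satisfied 1 clause(s); 3 remain; assigned so far: [2, 3, 4]
unit clause [5] forces x5=T; simplify:
  drop -5 from [-5, 1] -> [1]
  drop -5 from [1, -5] -> [1]
  satisfied 1 clause(s); 2 remain; assigned so far: [2, 3, 4, 5]
unit clause [1] forces x1=T; simplify:
  satisfied 2 clause(s); 0 remain; assigned so far: [1, 2, 3, 4, 5]

Answer: x1=T x2=T x3=F x4=F x5=T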